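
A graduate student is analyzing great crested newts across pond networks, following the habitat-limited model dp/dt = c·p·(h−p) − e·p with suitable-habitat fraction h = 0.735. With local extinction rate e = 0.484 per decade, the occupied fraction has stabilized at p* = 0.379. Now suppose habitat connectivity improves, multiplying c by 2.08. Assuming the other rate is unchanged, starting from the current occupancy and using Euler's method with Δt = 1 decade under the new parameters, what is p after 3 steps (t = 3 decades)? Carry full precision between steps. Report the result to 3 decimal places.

0.569

Balance c(h−p*) = e gives c = e/(0.735 − 0.37900) = 0.484/0.35600 = 1.35955.
Starting from p₀ = 0.37900; update p ← p + (dp/dt)·Δt with the new parameters.
  1  |  dp/dt·Δt = +0.198111  |  p_1 = 0.577111
  2  |  dp/dt·Δt = -0.021648  |  p_2 = 0.555463
  3  |  dp/dt·Δt = +0.013168  |  p_3 = 0.568631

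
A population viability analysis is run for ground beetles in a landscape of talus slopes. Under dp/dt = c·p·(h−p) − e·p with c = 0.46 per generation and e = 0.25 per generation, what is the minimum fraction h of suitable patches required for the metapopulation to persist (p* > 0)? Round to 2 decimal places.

p* = h − e/c is positive only when h > e/c.
h_min = e/c = 0.25/0.46 = 0.5435.

0.54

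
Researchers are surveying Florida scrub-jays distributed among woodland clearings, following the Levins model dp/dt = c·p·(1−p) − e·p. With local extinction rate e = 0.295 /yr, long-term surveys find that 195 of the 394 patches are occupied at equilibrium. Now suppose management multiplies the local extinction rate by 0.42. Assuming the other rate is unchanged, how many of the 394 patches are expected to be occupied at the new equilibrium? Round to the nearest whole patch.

Observed p* = 195/394 = 0.49492.
Balance c(1−p*) = e gives c = e/(1 − 0.49492) = 0.295/0.50508 = 0.58407.
New p* = 1 − e/c = 1 − 0.12390/0.58407 = 0.78787.
Expected occupied = 394 × 0.78787 = 310.42 ≈ 310.

310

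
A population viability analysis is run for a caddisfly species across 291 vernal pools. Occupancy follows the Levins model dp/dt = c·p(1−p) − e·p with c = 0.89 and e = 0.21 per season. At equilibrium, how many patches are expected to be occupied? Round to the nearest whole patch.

222

p* = 1 − e/c = 1 − 0.21/0.89 = 0.7640.
Expected occupied patches = N × p* = 291 × 0.7640 = 222.34 ≈ 222.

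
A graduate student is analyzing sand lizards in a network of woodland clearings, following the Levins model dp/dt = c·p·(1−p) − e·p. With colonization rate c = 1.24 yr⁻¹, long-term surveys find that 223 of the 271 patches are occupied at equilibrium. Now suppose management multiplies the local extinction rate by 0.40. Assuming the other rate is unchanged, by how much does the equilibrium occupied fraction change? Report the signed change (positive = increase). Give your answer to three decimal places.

Observed p* = 223/271 = 0.82288.
Balance c(1−p*) = e gives e = 1.24×(1 − 0.82288) = 0.21963.
New p* = 1 − e/c = 1 − 0.08785/1.24000 = 0.92915.
Δp* = 0.92915 − 0.82288 = +0.10627.

0.106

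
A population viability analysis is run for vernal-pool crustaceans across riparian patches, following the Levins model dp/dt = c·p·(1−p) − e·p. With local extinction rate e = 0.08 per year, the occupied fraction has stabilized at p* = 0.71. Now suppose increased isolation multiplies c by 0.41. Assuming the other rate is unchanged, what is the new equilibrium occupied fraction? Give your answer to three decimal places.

Balance c(1−p*) = e gives c = e/(1 − 0.71000) = 0.08/0.29000 = 0.27586.
New p* = 1 − e/c = 1 − 0.08000/0.11310 = 0.29266.

0.293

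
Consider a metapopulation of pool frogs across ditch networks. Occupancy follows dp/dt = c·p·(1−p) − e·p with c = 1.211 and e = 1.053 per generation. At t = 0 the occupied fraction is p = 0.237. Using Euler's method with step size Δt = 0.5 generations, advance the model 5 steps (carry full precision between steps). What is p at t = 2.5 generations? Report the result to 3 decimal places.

Update rule: p ← p + [c·p·(1−p) − e·p]·Δt with Δt = 0.5.
p: 0.23700 → 0.22171  (Δp = -0.01529)
p: 0.22171 → 0.20946  (Δp = -0.01225)
p: 0.20946 → 0.19944  (Δp = -0.01002)
p: 0.19944 → 0.19112  (Δp = -0.00833)
p: 0.19112 → 0.18410  (Δp = -0.00702)

0.184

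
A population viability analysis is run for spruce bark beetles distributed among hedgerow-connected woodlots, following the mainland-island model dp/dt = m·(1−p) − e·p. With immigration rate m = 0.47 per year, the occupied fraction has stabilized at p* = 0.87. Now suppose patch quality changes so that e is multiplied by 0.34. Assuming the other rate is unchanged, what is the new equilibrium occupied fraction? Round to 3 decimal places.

0.952

Balance m(1−p*) = e·p* gives e = m(1−p*)/p* = 0.47×0.13000/0.87000 = 0.07023.
New p* = m/(m+e) = 0.47000/(0.47000+0.02388) = 0.95165.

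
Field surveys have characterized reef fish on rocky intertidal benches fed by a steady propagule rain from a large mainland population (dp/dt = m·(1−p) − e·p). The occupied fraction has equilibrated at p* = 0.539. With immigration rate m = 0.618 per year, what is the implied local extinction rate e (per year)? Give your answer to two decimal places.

At equilibrium m(1−p*) = e·p*, so e = m(1−p*)/p*.
e = 0.618 × 0.4610 / 0.539 = 0.5286.

0.53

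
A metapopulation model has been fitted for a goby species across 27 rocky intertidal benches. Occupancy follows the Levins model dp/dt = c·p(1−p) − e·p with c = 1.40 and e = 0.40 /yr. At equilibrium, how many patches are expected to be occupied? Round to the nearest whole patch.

19

p* = 1 − e/c = 1 − 0.40/1.40 = 0.7143.
Expected occupied patches = N × p* = 27 × 0.7143 = 19.29 ≈ 19.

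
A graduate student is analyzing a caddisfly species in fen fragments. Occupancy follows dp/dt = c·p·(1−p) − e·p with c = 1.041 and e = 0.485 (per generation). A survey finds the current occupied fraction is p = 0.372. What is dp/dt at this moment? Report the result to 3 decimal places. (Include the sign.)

Colonization term: c·p·(1−p) = 1.041×0.372×0.6280 = 0.24319.
Extinction term: e·p = 0.18042.
dp/dt = 0.24319 − 0.18042 = 0.06277.

0.063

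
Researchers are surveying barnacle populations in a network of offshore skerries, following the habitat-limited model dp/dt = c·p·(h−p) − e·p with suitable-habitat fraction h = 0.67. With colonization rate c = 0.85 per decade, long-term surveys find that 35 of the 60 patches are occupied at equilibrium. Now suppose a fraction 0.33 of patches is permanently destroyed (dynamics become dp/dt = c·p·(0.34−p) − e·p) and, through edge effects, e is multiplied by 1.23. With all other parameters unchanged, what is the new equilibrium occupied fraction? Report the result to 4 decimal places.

0.2334

Observed p* = 35/60 = 0.58333.
Balance c(h−p*) = e gives e = 0.85×(0.67 − 0.58333) = 0.07367.
New p* = 0.34 − e/c = 0.34 − 0.09061/0.85000 = 0.23340.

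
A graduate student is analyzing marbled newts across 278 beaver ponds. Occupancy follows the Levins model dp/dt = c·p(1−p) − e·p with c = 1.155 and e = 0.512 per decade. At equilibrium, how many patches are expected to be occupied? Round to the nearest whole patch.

155

p* = 1 − e/c = 1 − 0.512/1.155 = 0.5567.
Expected occupied patches = N × p* = 278 × 0.5567 = 154.77 ≈ 155.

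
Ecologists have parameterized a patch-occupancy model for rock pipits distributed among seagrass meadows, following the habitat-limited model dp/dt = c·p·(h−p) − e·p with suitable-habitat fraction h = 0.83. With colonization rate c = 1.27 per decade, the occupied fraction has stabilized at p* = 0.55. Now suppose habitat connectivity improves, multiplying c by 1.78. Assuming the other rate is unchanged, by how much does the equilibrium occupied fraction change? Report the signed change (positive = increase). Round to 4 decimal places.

Balance c(h−p*) = e gives e = 1.27×(0.83 − 0.55000) = 0.35560.
New p* = 0.83 − e/c = 0.83 − 0.35560/2.26060 = 0.67270.
Δp* = 0.67270 − 0.55000 = +0.12270.

0.1227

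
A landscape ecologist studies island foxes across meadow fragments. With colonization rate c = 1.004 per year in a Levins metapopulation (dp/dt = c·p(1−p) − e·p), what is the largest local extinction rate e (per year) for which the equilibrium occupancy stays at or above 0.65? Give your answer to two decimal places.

1 − e/c ≥ 0.65 ⇒ e ≤ c(1 − 0.65) = 1.004 × 0.3500.
e_max = 0.3514.

0.35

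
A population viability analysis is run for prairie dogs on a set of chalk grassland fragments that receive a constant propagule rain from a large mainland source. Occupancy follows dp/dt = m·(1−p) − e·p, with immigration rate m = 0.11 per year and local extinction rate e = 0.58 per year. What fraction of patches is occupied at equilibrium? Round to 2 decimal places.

0.16

At equilibrium the propagule rain into empty patches balances local extinction: m(1−p*) = e·p*.
p* = m/(m+e) = 0.11/(0.11+0.58) = 0.11/0.6900 = 0.1594.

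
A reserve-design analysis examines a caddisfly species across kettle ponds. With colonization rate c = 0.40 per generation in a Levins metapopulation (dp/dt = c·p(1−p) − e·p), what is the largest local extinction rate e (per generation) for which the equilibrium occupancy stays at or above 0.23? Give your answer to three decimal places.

1 − e/c ≥ 0.23 ⇒ e ≤ c(1 − 0.23) = 0.40 × 0.7700.
e_max = 0.3080.

0.308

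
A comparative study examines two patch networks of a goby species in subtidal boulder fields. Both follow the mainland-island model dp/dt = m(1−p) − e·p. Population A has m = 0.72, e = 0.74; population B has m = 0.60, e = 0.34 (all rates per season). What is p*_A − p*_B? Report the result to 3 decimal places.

-0.145

A: p*_A = m/(m+e) = 0.72/1.4600 = 0.4932.
B: p*_B = 0.60/0.9400 = 0.6383.
p*_A − p*_B = 0.4932 − 0.6383 = -0.1451.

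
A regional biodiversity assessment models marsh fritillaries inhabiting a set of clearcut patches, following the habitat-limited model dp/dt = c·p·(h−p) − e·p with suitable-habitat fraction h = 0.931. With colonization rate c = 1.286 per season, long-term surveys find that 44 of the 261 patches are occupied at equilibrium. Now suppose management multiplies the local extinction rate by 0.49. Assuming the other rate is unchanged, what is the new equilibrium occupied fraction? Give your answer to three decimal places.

0.557

Observed p* = 44/261 = 0.16858.
Balance c(h−p*) = e gives e = 1.286×(0.931 − 0.16858) = 0.98047.
New p* = 0.931 − e/c = 0.931 − 0.48043/1.28600 = 0.55742.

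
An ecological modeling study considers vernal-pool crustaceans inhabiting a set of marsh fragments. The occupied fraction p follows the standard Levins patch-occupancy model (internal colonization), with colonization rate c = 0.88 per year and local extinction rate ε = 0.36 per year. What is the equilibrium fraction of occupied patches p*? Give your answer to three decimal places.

0.591

At equilibrium, colonization balances extinction: c·p*·(1−p*) = ε·p*.
So p* = 1 − ε/c = 1 − 0.36/0.88 = 1 − 0.4091 = 0.5909.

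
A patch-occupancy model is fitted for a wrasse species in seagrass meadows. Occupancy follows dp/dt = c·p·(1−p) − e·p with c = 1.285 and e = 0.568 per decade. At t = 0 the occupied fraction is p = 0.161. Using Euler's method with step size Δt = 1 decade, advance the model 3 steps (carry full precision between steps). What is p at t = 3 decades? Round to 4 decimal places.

0.4365

Update rule: p ← p + [c·p·(1−p) − e·p]·Δt with Δt = 1.
step 1: Δp = +0.08213, p = 0.24313
step 2: Δp = +0.09836, p = 0.34149
step 3: Δp = +0.09500, p = 0.43649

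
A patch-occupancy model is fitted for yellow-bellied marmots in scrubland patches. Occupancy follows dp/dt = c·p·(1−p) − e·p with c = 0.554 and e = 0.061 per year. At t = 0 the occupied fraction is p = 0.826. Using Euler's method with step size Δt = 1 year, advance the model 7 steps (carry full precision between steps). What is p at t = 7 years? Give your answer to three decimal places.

0.889

Update rule: p ← p + [c·p·(1−p) − e·p]·Δt with Δt = 1.
step 1: Δp = +0.02924, p = 0.85524
step 2: Δp = +0.01642, p = 0.87166
step 3: Δp = +0.00881, p = 0.88046
step 4: Δp = +0.00460, p = 0.88506
step 5: Δp = +0.00237, p = 0.88743
step 6: Δp = +0.00121, p = 0.88864
step 7: Δp = +0.00062, p = 0.88926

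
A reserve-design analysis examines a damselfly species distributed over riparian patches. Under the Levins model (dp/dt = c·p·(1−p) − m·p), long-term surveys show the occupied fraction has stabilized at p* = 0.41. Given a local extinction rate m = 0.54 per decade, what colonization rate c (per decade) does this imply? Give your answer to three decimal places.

0.915

At equilibrium c(1−p*) = m, so c = m/(1−p*).
c = 0.54/(1 − 0.41) = 0.54/0.5900 = 0.9153.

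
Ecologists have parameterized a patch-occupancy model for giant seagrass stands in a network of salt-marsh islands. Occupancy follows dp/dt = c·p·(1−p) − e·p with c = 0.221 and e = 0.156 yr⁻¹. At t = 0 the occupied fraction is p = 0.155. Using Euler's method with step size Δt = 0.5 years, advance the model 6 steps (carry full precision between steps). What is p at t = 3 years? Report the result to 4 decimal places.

0.1692

Update rule: p ← p + [c·p·(1−p) − e·p]·Δt with Δt = 0.5.
p: 0.15500 → 0.15738  (Δp = +0.00238)
p: 0.15738 → 0.15976  (Δp = +0.00238)
p: 0.15976 → 0.16213  (Δp = +0.00237)
p: 0.16213 → 0.16450  (Δp = +0.00236)
p: 0.16450 → 0.16685  (Δp = +0.00236)
p: 0.16685 → 0.16920  (Δp = +0.00235)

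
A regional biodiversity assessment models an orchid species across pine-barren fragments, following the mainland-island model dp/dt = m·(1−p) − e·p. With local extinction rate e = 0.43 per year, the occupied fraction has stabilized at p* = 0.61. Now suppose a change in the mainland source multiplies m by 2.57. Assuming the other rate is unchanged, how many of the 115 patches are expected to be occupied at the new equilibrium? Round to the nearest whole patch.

92

Balance m(1−p*) = e·p* gives m = e·p*/(1−p*) = 0.43×0.61000/0.39000 = 0.67256.
New p* = m/(m+e) = 1.72848/(1.72848+0.43000) = 0.80079.
Expected occupied = 115 × 0.80079 = 92.09 ≈ 92.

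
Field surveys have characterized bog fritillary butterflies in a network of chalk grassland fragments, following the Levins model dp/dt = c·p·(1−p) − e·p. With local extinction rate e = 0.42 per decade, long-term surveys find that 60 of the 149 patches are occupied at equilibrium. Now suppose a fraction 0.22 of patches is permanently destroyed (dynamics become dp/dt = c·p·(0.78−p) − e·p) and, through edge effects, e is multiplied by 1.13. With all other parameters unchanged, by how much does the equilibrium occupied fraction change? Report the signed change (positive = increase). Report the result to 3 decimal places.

-0.298

Observed p* = 60/149 = 0.40268.
Balance c(1−p*) = e gives c = e/(1 − 0.40268) = 0.42/0.59732 = 0.70314.
New p* = 0.78 − e/c = 0.78 − 0.47460/0.70314 = 0.10503.
Δp* = 0.10503 − 0.40268 = -0.29765.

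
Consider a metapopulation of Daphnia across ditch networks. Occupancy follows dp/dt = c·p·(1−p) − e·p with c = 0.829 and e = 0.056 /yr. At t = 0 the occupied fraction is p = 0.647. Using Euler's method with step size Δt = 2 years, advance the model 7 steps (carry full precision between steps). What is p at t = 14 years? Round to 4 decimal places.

Update rule: p ← p + [c·p·(1−p) − e·p]·Δt with Δt = 2.
t = 2: p = 0.64700 + (+0.30621) = 0.95321
t = 4: p = 0.95321 + (-0.03281) = 0.92040
t = 6: p = 0.92040 + (+0.01839) = 0.93879
t = 8: p = 0.93879 + (-0.00987) = 0.92892
t = 10: p = 0.92892 + (+0.00543) = 0.93435
t = 12: p = 0.93435 + (-0.00295) = 0.93140
t = 14: p = 0.93140 + (+0.00162) = 0.93302

0.9330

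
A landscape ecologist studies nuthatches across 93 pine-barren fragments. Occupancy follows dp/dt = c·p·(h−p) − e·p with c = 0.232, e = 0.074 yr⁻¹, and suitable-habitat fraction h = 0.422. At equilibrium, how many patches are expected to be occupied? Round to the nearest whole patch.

10

p* = h − e/c = 0.422 − 0.3190 = 0.1030.
Expected occupied patches = N × p* = 93 × 0.1030 = 9.58 ≈ 10.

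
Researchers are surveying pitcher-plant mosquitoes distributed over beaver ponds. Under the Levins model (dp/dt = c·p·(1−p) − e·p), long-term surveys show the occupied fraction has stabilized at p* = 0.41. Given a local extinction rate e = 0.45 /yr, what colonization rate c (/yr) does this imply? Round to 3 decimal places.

0.763

At equilibrium c(1−p*) = e, so c = e/(1−p*).
c = 0.45/(1 − 0.41) = 0.45/0.5900 = 0.7627.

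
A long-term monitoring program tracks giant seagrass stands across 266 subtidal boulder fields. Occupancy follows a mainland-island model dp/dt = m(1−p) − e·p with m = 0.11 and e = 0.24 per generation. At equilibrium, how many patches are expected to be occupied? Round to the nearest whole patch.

84

p* = m/(m+e) = 0.11/0.3500 = 0.3143.
Expected occupied patches = N × p* = 266 × 0.3143 = 83.60 ≈ 84.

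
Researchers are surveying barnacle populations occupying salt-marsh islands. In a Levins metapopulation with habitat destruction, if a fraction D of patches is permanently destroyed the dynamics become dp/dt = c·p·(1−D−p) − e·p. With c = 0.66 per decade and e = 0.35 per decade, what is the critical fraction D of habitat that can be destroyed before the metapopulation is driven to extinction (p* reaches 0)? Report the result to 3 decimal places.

0.470

The nontrivial equilibrium is p* = (1−D) − e/c; extinction occurs when this hits zero.
So D_crit = 1 − e/c = 1 − 0.35/0.66 = 1 − 0.5303 = 0.4697.
This equals the undisturbed p*, a classic result of Lande's extension.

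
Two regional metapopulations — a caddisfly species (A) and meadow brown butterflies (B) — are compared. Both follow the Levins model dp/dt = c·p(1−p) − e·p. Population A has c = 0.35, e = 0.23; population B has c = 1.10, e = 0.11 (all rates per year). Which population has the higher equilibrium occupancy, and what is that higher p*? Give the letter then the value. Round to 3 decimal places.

A: p*_A = 1 − 0.23/0.35 = 0.3429.
B: p*_B = 1 − 0.11/1.10 = 0.9000.
B is higher at 0.9000.

B, 0.900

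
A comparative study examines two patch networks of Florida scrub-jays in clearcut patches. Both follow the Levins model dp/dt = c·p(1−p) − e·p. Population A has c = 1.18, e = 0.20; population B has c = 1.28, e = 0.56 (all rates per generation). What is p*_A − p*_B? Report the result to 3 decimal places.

0.268

A: p*_A = 1 − 0.20/1.18 = 0.8305.
B: p*_B = 1 − 0.56/1.28 = 0.5625.
p*_A − p*_B = 0.8305 − 0.5625 = 0.2680.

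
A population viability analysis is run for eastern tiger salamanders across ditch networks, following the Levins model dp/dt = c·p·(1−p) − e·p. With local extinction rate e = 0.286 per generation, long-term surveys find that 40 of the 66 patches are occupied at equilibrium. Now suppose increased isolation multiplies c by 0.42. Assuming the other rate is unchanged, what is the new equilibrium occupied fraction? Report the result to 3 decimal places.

Observed p* = 40/66 = 0.60606.
Balance c(1−p*) = e gives c = e/(1 − 0.60606) = 0.286/0.39394 = 0.72600.
New p* = 1 − e/c = 1 − 0.28600/0.30492 = 0.06205.

0.062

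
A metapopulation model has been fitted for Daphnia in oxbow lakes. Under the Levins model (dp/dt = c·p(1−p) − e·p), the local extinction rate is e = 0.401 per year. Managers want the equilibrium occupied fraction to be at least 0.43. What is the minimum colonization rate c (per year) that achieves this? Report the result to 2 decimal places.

p* = 1 − e/c ≥ 0.43 requires e/c ≤ 0.5700, i.e. c ≥ e/0.5700.
c_min = 0.401/0.5700 = 0.7035.

0.70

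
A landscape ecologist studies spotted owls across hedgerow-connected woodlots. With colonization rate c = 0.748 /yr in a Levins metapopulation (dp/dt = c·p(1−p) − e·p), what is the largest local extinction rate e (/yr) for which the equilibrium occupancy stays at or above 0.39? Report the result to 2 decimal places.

0.46

1 − e/c ≥ 0.39 ⇒ e ≤ c(1 − 0.39) = 0.748 × 0.6100.
e_max = 0.4563.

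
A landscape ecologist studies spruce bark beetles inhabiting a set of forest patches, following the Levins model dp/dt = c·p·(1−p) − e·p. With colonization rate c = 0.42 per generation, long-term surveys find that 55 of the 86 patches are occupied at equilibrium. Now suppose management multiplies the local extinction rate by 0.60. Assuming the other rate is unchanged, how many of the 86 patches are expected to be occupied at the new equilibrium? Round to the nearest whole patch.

Observed p* = 55/86 = 0.63953.
Balance c(1−p*) = e gives e = 0.42×(1 − 0.63953) = 0.15140.
New p* = 1 − e/c = 1 − 0.09084/0.42000 = 0.78371.
Expected occupied = 86 × 0.78371 = 67.40 ≈ 67.

67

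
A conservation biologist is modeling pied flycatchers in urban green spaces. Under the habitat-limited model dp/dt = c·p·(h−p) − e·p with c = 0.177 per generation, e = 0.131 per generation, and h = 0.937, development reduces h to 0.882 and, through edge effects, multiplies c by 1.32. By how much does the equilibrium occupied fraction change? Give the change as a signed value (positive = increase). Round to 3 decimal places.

0.124

Before: p* = h − e/c = 0.937 − 0.131/0.177 = 0.937 − 0.7401 = 0.1969.
After: c = 0.23364, e = 0.131, h = 0.882; p* = 0.882 − 0.131/0.23364 = 0.3213.
Δp* = 0.3213 − 0.1969 = +0.1244.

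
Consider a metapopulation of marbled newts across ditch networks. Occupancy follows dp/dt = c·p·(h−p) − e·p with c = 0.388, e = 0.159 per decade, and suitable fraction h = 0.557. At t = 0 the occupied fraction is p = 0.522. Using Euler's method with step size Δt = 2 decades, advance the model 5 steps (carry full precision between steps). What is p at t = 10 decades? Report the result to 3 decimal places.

Update rule: p ← p + [c·p·(h−p) − e·p]·Δt with Δt = 2.
p: 0.52200 → 0.37018  (Δp = -0.15182)
p: 0.37018 → 0.30613  (Δp = -0.06405)
p: 0.30613 → 0.26838  (Δp = -0.03775)
p: 0.26838 → 0.24314  (Δp = -0.02523)
p: 0.24314 → 0.22504  (Δp = -0.01810)

0.225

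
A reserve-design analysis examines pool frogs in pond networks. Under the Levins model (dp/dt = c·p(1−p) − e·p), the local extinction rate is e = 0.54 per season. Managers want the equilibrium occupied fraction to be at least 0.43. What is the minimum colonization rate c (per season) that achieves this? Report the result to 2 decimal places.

p* = 1 − e/c ≥ 0.43 requires e/c ≤ 0.5700, i.e. c ≥ e/0.5700.
c_min = 0.54/0.5700 = 0.9474.

0.95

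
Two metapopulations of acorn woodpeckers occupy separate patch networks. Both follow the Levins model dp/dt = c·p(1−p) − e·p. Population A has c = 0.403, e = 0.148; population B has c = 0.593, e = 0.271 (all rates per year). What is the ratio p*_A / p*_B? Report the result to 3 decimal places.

1.165

A: p*_A = 1 − 0.148/0.403 = 0.6328.
B: p*_B = 1 − 0.271/0.593 = 0.5430.
p*_A / p*_B = 0.6328/0.5430 = 1.1653.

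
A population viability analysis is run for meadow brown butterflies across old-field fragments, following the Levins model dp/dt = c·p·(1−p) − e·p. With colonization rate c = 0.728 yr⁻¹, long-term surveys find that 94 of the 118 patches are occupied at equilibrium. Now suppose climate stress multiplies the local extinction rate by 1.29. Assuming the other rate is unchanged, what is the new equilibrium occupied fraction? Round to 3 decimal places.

Observed p* = 94/118 = 0.79661.
Balance c(1−p*) = e gives e = 0.728×(1 − 0.79661) = 0.14807.
New p* = 1 − e/c = 1 − 0.19101/0.72800 = 0.73762.

0.738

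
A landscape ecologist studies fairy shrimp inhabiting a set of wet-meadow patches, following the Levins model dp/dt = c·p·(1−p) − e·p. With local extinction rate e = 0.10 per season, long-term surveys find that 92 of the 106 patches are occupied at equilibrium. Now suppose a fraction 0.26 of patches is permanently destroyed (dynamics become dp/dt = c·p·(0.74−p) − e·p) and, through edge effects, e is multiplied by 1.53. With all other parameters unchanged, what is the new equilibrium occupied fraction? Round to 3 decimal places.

0.538

Observed p* = 92/106 = 0.86792.
Balance c(1−p*) = e gives c = e/(1 − 0.86792) = 0.10/0.13208 = 0.75712.
New p* = 0.74 − e/c = 0.74 − 0.15300/0.75712 = 0.53792.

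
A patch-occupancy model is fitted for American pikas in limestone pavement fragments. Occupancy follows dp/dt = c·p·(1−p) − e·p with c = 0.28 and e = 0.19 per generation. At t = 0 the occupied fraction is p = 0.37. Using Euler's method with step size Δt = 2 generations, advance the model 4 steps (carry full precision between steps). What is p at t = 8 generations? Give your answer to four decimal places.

Update rule: p ← p + [c·p·(1−p) − e·p]·Δt with Δt = 2.
step 1: Δp = -0.01006, p = 0.35994
step 2: Δp = -0.00776, p = 0.35217
step 3: Δp = -0.00606, p = 0.34611
step 4: Δp = -0.00478, p = 0.34133

0.3413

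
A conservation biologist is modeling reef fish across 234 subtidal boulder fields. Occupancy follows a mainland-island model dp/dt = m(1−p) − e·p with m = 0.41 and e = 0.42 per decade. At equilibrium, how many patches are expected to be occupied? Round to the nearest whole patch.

p* = m/(m+e) = 0.41/0.8300 = 0.4940.
Expected occupied patches = N × p* = 234 × 0.4940 = 115.59 ≈ 116.

116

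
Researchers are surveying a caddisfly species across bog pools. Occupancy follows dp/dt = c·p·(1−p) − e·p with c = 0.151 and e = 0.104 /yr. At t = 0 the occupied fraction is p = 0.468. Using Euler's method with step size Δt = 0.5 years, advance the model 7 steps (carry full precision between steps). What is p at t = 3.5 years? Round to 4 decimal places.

Update rule: p ← p + [c·p·(1−p) − e·p]·Δt with Δt = 0.5.
  1  |  dp/dt·Δt = -0.005538  |  p_1 = 0.462462
  2  |  dp/dt·Δt = -0.005279  |  p_2 = 0.457182
  3  |  dp/dt·Δt = -0.005037  |  p_3 = 0.452145
  4  |  dp/dt·Δt = -0.004809  |  p_4 = 0.447336
  5  |  dp/dt·Δt = -0.004596  |  p_5 = 0.442740
  6  |  dp/dt·Δt = -0.004395  |  p_6 = 0.438345
  7  |  dp/dt·Δt = -0.004206  |  p_7 = 0.434139

0.4341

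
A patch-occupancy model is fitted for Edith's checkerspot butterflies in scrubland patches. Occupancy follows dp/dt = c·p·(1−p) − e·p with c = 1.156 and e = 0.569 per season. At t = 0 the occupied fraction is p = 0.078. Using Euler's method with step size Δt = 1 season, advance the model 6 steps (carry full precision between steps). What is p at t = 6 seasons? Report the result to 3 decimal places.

Update rule: p ← p + [c·p·(1−p) − e·p]·Δt with Δt = 1.
step 1: Δp = +0.03875, p = 0.11675
step 2: Δp = +0.05278, p = 0.16953
step 3: Δp = +0.06629, p = 0.23582
step 4: Δp = +0.07414, p = 0.30996
step 5: Δp = +0.07088, p = 0.38084
step 6: Δp = +0.05589, p = 0.43673

0.437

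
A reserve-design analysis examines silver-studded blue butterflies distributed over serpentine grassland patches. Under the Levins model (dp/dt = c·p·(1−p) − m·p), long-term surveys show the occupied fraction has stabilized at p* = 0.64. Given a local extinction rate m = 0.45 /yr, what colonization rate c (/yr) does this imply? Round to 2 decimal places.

1.25

At equilibrium c(1−p*) = m, so c = m/(1−p*).
c = 0.45/(1 − 0.64) = 0.45/0.3600 = 1.2500.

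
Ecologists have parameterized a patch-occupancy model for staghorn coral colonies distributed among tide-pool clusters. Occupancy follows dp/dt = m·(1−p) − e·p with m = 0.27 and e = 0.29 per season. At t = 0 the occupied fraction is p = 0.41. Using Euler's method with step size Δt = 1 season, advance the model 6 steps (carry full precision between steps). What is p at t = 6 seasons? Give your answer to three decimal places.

Update rule: p ← p + [m·(1−p) − e·p]·Δt with Δt = 1.
  1  |  dp/dt·Δt = +0.040400  |  p_1 = 0.450400
  2  |  dp/dt·Δt = +0.017776  |  p_2 = 0.468176
  3  |  dp/dt·Δt = +0.007821  |  p_3 = 0.475997
  4  |  dp/dt·Δt = +0.003441  |  p_4 = 0.479439
  5  |  dp/dt·Δt = +0.001514  |  p_5 = 0.480953
  6  |  dp/dt·Δt = +0.000666  |  p_6 = 0.481619

0.482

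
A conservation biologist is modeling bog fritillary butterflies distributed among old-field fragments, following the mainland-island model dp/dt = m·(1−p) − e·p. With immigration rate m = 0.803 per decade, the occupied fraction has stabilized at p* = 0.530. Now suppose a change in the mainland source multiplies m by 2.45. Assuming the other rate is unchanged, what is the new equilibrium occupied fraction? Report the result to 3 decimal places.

0.734

Balance m(1−p*) = e·p* gives e = m(1−p*)/p* = 0.803×0.47000/0.53000 = 0.71209.
New p* = m/(m+e) = 1.96735/(1.96735+0.71209) = 0.73424.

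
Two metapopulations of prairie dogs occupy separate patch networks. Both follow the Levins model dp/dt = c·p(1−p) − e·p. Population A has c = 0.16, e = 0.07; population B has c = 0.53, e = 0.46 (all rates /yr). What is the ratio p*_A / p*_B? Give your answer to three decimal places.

A: p*_A = 1 − 0.07/0.16 = 0.5625.
B: p*_B = 1 − 0.46/0.53 = 0.1321.
p*_A / p*_B = 0.5625/0.1321 = 4.2589.

4.259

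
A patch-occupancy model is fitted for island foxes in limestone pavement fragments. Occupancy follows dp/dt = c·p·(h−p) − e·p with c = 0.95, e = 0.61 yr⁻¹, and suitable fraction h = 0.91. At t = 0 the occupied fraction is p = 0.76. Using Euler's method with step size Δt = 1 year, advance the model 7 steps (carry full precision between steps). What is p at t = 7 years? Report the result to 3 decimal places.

Update rule: p ← p + [c·p·(h−p) − e·p]·Δt with Δt = 1.
t = 1: p = 0.76000 + (-0.35530) = 0.40470
t = 2: p = 0.40470 + (-0.05260) = 0.35210
t = 3: p = 0.35210 + (-0.02817) = 0.32394
t = 4: p = 0.32394 + (-0.01725) = 0.30669
t = 5: p = 0.30669 + (-0.01130) = 0.29539
t = 6: p = 0.29539 + (-0.00771) = 0.28767
t = 7: p = 0.28767 + (-0.00540) = 0.28227

0.282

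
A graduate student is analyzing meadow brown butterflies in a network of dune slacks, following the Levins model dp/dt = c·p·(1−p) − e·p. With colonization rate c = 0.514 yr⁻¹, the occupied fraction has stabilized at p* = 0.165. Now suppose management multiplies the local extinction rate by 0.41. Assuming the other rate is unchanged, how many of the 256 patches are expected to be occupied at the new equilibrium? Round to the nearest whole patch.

Balance c(1−p*) = e gives e = 0.514×(1 − 0.16500) = 0.42919.
New p* = 1 − e/c = 1 − 0.17597/0.51400 = 0.65765.
Expected occupied = 256 × 0.65765 = 168.36 ≈ 168.

168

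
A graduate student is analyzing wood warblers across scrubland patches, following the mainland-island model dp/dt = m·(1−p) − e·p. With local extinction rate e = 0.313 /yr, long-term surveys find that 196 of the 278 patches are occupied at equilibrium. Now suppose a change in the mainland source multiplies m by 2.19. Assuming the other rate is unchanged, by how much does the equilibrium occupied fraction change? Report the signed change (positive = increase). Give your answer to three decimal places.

0.135

Observed p* = 196/278 = 0.70504.
Balance m(1−p*) = e·p* gives m = e·p*/(1−p*) = 0.313×0.70504/0.29496 = 0.74816.
New p* = m/(m+e) = 1.63847/(1.63847+0.31300) = 0.83961.
Δp* = 0.83961 − 0.70504 = +0.13457.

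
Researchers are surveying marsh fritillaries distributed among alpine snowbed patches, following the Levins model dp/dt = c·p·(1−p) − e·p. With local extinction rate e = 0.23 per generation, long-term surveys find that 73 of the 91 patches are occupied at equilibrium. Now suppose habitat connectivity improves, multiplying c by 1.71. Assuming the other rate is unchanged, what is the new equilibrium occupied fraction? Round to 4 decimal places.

0.8843

Observed p* = 73/91 = 0.80220.
Balance c(1−p*) = e gives c = e/(1 − 0.80220) = 0.23/0.19780 = 1.16279.
New p* = 1 − e/c = 1 − 0.23000/1.98837 = 0.88433.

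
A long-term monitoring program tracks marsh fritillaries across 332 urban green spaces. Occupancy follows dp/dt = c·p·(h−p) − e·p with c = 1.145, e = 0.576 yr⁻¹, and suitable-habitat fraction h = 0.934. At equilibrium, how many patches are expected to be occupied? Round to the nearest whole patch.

p* = h − e/c = 0.934 − 0.5031 = 0.4309.
Expected occupied patches = N × p* = 332 × 0.4309 = 143.07 ≈ 143.

143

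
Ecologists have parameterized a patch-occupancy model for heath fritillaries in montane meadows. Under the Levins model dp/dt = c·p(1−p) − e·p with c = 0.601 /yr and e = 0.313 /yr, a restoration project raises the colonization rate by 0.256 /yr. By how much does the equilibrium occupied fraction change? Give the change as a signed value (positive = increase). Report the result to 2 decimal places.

0.16

Before: p* = 1 − 0.313/0.601 = 0.4792.
After the change, c = 0.857, e = 0.313, so p* = 1 − 0.313/0.857 = 0.6348.
Δp* = 0.6348 − 0.4792 = +0.1556.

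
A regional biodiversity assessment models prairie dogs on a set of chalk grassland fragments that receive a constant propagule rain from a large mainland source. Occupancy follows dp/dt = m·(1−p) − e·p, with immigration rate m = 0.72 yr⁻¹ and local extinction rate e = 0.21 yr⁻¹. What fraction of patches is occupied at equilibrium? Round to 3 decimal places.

0.774

Setting dp/dt = 0: m − m·p* = e·p*, so m = (m+e)·p*.
p* = m/(m+e) = 0.72/(0.72+0.21) = 0.72/0.9300 = 0.7742.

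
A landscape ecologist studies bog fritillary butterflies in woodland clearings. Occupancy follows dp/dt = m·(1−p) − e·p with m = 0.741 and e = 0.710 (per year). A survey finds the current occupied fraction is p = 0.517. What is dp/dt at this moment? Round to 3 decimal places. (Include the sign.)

-0.009

Colonization term: m·(1−p) = 0.741×0.4830 = 0.35790.
Extinction term: e·p = 0.36707.
dp/dt = 0.35790 − 0.36707 = -0.00917.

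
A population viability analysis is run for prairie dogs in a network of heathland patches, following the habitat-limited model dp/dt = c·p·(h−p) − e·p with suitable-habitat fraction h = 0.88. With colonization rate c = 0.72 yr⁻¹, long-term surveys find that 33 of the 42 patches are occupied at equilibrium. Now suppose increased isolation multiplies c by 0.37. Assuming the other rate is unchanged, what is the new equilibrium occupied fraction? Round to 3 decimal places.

0.625

Observed p* = 33/42 = 0.78571.
Balance c(h−p*) = e gives e = 0.72×(0.88 − 0.78571) = 0.06789.
New p* = 0.88 − e/c = 0.88 − 0.06789/0.26640 = 0.62516.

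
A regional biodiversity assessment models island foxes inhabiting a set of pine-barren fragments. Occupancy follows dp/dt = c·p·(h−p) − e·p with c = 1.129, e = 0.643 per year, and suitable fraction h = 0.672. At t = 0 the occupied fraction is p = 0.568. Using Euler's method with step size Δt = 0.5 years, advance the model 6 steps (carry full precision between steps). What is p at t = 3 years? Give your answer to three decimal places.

0.222

Update rule: p ← p + [c·p·(h−p) − e·p]·Δt with Δt = 0.5.
p: 0.56800 → 0.41873  (Δp = -0.14927)
p: 0.41873 → 0.34398  (Δp = -0.07476)
p: 0.34398 → 0.29708  (Δp = -0.04689)
p: 0.29708 → 0.26445  (Δp = -0.03264)
p: 0.26445 → 0.24027  (Δp = -0.02418)
p: 0.24027 → 0.22158  (Δp = -0.01869)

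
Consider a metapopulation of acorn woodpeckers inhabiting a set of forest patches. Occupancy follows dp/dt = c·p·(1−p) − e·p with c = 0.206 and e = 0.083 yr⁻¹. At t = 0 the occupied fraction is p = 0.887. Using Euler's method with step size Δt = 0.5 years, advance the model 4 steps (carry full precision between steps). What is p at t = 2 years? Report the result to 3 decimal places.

Update rule: p ← p + [c·p·(1−p) − e·p]·Δt with Δt = 0.5.
step 1: Δp = -0.02649, p = 0.86051
step 2: Δp = -0.02335, p = 0.83717
step 3: Δp = -0.02070, p = 0.81646
step 4: Δp = -0.01845, p = 0.79802

0.798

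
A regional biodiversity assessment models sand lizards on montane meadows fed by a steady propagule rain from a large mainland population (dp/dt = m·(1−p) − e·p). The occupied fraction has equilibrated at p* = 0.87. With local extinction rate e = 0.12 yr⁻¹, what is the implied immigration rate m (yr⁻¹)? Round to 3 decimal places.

0.803

At equilibrium m(1−p*) = e·p*, so m = e·p*/(1−p*).
m = 0.12 × 0.87 / 0.1300 = 0.1044/0.1300 = 0.8031.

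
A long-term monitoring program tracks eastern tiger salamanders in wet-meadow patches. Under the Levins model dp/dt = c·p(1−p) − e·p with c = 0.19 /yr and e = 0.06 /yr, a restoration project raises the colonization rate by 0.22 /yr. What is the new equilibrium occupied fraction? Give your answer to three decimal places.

Before: p* = 1 − 0.06/0.19 = 0.6842.
After the change, c = 0.41, e = 0.06, so p* = 1 − 0.06/0.41 = 0.8537.

0.854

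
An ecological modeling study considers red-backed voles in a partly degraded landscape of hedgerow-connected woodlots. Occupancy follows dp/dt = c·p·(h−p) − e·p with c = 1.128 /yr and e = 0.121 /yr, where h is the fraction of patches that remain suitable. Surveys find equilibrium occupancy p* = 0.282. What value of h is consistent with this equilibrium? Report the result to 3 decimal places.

0.389

At equilibrium c(h−p*) = e, so h = p* + e/c.
h = 0.282 + 0.121/1.128 = 0.282 + 0.1073 = 0.3893.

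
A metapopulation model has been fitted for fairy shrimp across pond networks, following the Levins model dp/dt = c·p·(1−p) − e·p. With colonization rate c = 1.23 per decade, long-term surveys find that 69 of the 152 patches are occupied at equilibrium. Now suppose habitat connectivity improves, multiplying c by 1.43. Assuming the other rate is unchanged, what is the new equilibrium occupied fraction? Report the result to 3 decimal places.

0.618

Observed p* = 69/152 = 0.45395.
Balance c(1−p*) = e gives e = 1.23×(1 − 0.45395) = 0.67164.
New p* = 1 − e/c = 1 − 0.67164/1.75890 = 0.61815.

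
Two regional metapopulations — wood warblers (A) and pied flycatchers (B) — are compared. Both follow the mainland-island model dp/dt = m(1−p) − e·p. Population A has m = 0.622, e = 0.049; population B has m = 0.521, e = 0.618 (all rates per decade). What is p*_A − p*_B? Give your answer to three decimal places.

0.470

A: p*_A = m/(m+e) = 0.622/0.6710 = 0.9270.
B: p*_B = 0.521/1.1390 = 0.4574.
p*_A − p*_B = 0.9270 − 0.4574 = 0.4696.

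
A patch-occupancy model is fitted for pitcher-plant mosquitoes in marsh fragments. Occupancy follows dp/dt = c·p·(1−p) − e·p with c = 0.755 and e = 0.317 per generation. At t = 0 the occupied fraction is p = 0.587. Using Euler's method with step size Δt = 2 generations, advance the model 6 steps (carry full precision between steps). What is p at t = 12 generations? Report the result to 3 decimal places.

0.580

Update rule: p ← p + [c·p·(1−p) − e·p]·Δt with Δt = 2.
p: 0.58700 → 0.58091  (Δp = -0.00609)
p: 0.58091 → 0.58023  (Δp = -0.00068)
p: 0.58023 → 0.58014  (Δp = -0.00008)
p: 0.58014 → 0.58013  (Δp = -0.00001)
p: 0.58013 → 0.58013  (Δp = -0.00000)
p: 0.58013 → 0.58013  (Δp = -0.00000)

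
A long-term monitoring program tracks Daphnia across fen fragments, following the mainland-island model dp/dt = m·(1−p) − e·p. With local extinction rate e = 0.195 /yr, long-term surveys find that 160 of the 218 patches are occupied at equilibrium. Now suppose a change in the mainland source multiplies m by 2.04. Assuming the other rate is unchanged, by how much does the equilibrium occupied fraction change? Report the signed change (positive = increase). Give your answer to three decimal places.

0.115

Observed p* = 160/218 = 0.73394.
Balance m(1−p*) = e·p* gives m = e·p*/(1−p*) = 0.195×0.73394/0.26606 = 0.53792.
New p* = m/(m+e) = 1.09736/(1.09736+0.19500) = 0.84911.
Δp* = 0.84911 − 0.73394 = +0.11517.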